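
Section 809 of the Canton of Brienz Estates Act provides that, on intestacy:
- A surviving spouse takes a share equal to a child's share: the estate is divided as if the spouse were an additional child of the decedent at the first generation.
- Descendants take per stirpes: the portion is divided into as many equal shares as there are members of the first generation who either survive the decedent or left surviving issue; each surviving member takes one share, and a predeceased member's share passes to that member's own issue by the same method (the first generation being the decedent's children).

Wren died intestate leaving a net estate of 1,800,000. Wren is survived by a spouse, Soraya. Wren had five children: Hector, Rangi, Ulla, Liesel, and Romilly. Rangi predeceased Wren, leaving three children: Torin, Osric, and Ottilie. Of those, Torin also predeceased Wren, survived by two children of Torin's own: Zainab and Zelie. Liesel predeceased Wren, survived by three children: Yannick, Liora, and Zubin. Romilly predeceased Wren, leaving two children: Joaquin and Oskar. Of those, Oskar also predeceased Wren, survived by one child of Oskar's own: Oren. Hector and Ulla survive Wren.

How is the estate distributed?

Soraya: 300,000; Hector: 300,000; Zainab: 50,000; Zelie: 50,000; Osric: 100,000; Ottilie: 100,000; Ulla: 300,000; Yannick: 100,000; Liora: 100,000; Zubin: 100,000; Joaquin: 150,000; Oren: 150,000

The spouse counts as an additional share at the children's level, so there are 6 primary shares of 300,000. Soraya takes one such share (300,000).
The children's combined portion (1,500,000) is divided into 5 shares of 300,000: Hector and Ulla each take 300,000; Rangi's 300,000 share passes to Rangi's issue; Liesel's 300,000 share passes to Liesel's issue; Romilly's 300,000 share passes to Romilly's issue.
Rangi's share (300,000) is divided into 3 shares of 100,000: Osric and Ottilie each take 100,000; Torin's 100,000 share passes to Torin's issue.
Torin's share (100,000) is divided into 2 shares of 50,000: Zainab and Zelie each take 50,000.
Liesel's share (300,000) is divided into 3 shares of 100,000: Yannick, Liora, and Zubin each take 100,000.
Romilly's share (300,000) is divided into 2 shares of 150,000: Joaquin takes 150,000; Oskar's 150,000 share passes to Oskar's issue.
Oskar's share (150,000) passes entirely to Oren.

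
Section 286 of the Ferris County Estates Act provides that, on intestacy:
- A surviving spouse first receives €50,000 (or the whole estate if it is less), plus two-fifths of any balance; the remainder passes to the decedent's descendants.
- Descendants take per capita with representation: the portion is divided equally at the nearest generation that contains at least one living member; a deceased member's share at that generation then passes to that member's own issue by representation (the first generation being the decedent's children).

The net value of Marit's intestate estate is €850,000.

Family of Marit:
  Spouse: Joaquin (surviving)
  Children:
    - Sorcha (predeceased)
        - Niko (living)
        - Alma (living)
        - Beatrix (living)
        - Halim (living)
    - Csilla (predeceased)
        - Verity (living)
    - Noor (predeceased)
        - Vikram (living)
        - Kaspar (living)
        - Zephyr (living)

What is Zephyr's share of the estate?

Zephyr receives €60,000.

Joaquin first takes €50,000, leaving a balance of €800,000. Joaquin then takes two-fifths of the balance (€320,000), for a total of €370,000. The remaining €480,000 passes to the descendants.
No child survives, so the initial division is made at the grandchildren's generation.
The descendants' portion (€480,000) is divided into 8 shares of €60,000: Niko, Alma, Beatrix, Halim, Verity, Vikram, Kaspar, and Zephyr each take €60,000.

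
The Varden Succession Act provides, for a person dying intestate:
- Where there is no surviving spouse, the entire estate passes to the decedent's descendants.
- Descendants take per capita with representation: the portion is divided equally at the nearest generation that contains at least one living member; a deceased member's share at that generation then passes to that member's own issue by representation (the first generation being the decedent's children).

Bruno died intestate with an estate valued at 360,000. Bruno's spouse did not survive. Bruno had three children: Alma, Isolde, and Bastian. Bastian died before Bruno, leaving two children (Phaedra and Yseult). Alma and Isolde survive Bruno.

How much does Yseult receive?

The entire 360,000 passes to the descendants.
That amount (360,000) is divided into 3 shares of 120,000: Alma and Isolde each take 120,000; Bastian's 120,000 share passes to Bastian's issue.
Bastian's share (120,000) is divided into 2 shares of 60,000: Phaedra and Yseult each take 60,000.

Yseult receives 60,000.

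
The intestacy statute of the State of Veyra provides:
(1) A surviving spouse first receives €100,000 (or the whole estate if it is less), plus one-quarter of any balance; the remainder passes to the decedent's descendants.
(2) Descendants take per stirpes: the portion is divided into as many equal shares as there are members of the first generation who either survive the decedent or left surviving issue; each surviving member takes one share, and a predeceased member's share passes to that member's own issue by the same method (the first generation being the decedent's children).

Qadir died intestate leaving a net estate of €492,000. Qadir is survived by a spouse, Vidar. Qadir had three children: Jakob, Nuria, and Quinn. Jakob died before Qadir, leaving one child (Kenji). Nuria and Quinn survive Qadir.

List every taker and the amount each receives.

Vidar first takes €100,000, leaving a balance of €392,000. Vidar then takes one-quarter of the balance (€98,000), for a total of €198,000. The remaining €294,000 passes to the descendants.
The descendants' portion (€294,000) is divided into 3 shares of €98,000: Nuria and Quinn each take €98,000; Jakob's €98,000 share passes to Jakob's issue.
Jakob's share (€98,000) passes entirely to Kenji.

Vidar: €198,000; Kenji: €98,000; Nuria: €98,000; Quinn: €98,000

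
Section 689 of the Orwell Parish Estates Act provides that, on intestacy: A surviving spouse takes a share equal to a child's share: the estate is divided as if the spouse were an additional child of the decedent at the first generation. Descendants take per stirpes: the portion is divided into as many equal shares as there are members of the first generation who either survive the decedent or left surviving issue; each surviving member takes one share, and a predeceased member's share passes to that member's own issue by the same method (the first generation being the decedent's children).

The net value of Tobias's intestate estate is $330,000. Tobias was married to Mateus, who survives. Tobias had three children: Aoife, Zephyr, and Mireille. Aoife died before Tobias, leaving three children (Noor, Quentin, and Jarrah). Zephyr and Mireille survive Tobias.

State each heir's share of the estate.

The spouse counts as an additional share at the children's level, so there are 4 primary shares of $82,500. Mateus takes one such share ($82,500).
The children's combined portion ($247,500) is divided into 3 shares of $82,500: Zephyr and Mireille each take $82,500; Aoife's $82,500 share passes to Aoife's issue.
Aoife's share ($82,500) is divided into 3 shares of $27,500: Noor, Quentin, and Jarrah each take $27,500.

Mateus: $82,500; Noor: $27,500; Quentin: $27,500; Jarrah: $27,500; Zephyr: $82,500; Mireille: $82,500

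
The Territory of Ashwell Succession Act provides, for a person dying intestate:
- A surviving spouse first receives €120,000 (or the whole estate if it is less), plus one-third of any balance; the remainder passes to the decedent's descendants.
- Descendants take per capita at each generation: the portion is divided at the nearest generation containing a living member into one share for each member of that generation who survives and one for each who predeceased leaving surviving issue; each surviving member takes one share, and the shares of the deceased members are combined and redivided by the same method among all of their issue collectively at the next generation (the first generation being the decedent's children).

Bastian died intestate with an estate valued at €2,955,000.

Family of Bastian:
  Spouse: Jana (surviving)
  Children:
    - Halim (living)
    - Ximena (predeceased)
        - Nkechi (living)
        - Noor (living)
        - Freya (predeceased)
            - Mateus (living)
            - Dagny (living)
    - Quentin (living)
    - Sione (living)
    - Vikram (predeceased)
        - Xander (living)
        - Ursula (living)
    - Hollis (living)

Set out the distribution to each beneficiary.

Jana: €1,065,000; Halim: €315,000; Nkechi: €126,000; Noor: €126,000; Mateus: €63,000; Dagny: €63,000; Quentin: €315,000; Sione: €315,000; Xander: €126,000; Ursula: €126,000; Hollis: €315,000

Jana first takes €120,000, leaving a balance of €2,835,000. Jana then takes one-third of the balance (€945,000), for a total of €1,065,000. The remaining €1,890,000 passes to the descendants.
The descendants' portion (€1,890,000) is divided at the children's generation into 6 shares of €315,000. Halim, Quentin, Sione, and Hollis each take €315,000. The 2 shares of the deceased (Ximena and Vikram) are combined into a pool of €630,000.
That pool (€630,000) is divided at the grandchildren's generation into 5 shares of €126,000. Nkechi, Noor, Xander, and Ursula each take €126,000. The remaining share for the deceased Freya (€126,000) is carried to the next generation.
That pool (€126,000) is divided at the great-grandchildren's generation equally among Mateus and Dagny: €63,000 each.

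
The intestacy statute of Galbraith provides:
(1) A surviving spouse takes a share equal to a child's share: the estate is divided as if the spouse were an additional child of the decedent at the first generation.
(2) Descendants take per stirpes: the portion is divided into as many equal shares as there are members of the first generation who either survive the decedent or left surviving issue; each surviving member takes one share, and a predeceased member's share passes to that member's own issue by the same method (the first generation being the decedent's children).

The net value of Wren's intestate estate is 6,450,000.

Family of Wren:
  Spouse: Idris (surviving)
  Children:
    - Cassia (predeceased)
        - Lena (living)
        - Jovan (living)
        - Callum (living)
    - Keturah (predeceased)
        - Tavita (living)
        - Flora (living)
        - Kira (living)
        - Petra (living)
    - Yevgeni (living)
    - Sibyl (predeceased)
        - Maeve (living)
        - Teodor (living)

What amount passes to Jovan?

Jovan receives 430,000.

The spouse counts as an additional share at the children's level, so there are 5 primary shares of 1,290,000. Idris takes one such share (1,290,000).
The children's combined portion (5,160,000) is divided into 4 shares of 1,290,000: Yevgeni takes 1,290,000; Cassia's 1,290,000 share passes to Cassia's issue; Keturah's 1,290,000 share passes to Keturah's issue; Sibyl's 1,290,000 share passes to Sibyl's issue.
Cassia's share (1,290,000) is divided into 3 shares of 430,000: Lena, Jovan, and Callum each take 430,000.
Keturah's share (1,290,000) is divided into 4 shares of 322,500: Tavita, Flora, Kira, and Petra each take 322,500.
Sibyl's share (1,290,000) is divided into 2 shares of 645,000: Maeve and Teodor each take 645,000.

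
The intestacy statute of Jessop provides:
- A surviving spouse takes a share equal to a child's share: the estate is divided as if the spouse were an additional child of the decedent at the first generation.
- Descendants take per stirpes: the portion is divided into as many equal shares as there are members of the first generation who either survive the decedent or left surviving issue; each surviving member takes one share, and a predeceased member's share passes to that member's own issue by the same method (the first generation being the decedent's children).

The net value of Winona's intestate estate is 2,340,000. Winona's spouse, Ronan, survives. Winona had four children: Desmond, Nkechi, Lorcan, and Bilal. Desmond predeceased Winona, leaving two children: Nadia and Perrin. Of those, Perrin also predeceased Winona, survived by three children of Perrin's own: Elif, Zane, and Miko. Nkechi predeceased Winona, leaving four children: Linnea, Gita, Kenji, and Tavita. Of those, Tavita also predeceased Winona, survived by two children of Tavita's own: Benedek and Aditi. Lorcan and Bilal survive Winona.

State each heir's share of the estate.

Ronan: 468,000; Nadia: 234,000; Elif: 78,000; Zane: 78,000; Miko: 78,000; Linnea: 117,000; Gita: 117,000; Kenji: 117,000; Benedek: 58,500; Aditi: 58,500; Lorcan: 468,000; Bilal: 468,000

The spouse counts as an additional share at the children's level, so there are 5 primary shares of 468,000. Ronan takes one such share (468,000).
The children's combined portion (1,872,000) is divided into 4 shares of 468,000: Lorcan and Bilal each take 468,000; Desmond's 468,000 share passes to Desmond's issue; Nkechi's 468,000 share passes to Nkechi's issue.
Desmond's share (468,000) is divided into 2 shares of 234,000: Nadia takes 234,000; Perrin's 234,000 share passes to Perrin's issue.
Perrin's share (234,000) is divided into 3 shares of 78,000: Elif, Zane, and Miko each take 78,000.
Nkechi's share (468,000) is divided into 4 shares of 117,000: Linnea, Gita, and Kenji each take 117,000; Tavita's 117,000 share passes to Tavita's issue.
Tavita's share (117,000) is divided into 2 shares of 58,500: Benedek and Aditi each take 58,500.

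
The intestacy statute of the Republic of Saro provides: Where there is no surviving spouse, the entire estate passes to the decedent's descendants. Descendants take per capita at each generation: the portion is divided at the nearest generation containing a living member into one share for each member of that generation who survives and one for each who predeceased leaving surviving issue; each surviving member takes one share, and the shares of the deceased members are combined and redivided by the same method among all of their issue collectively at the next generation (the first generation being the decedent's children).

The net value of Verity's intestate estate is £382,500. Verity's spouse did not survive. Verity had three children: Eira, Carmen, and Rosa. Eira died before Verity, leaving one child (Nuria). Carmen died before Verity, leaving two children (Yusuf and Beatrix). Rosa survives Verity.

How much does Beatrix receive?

The entire £382,500 passes to the descendants.
That amount (£382,500) is divided at the children's generation into 3 shares of £127,500. Rosa takes £127,500. The 2 shares of the deceased (Eira and Carmen) are combined into a pool of £255,000.
That pool (£255,000) is divided at the grandchildren's generation equally among Nuria, Yusuf, and Beatrix: £85,000 each.

Beatrix receives £85,000.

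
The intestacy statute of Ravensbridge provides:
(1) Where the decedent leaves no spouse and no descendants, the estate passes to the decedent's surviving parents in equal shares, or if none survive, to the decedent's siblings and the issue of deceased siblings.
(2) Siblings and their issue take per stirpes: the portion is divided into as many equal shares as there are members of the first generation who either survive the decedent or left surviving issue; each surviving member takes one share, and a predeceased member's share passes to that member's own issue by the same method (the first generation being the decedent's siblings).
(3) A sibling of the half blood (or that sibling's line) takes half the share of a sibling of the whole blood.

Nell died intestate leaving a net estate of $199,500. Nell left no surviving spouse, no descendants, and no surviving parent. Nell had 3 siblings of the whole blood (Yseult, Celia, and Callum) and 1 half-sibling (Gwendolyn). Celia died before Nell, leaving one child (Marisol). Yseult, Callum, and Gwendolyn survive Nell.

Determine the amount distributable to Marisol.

The entire $199,500 passes to the siblings and their issue.
Counting each half-blood sibling's line as half a unit, there are 7/2 units in $199,500, so one unit is $57,000. Whole-blood lines (Yseult, Celia, and Callum) take $57,000 each; half-blood lines (Gwendolyn) take $28,500 each.
Celia's share ($57,000) passes entirely to Marisol.

Marisol receives $57,000.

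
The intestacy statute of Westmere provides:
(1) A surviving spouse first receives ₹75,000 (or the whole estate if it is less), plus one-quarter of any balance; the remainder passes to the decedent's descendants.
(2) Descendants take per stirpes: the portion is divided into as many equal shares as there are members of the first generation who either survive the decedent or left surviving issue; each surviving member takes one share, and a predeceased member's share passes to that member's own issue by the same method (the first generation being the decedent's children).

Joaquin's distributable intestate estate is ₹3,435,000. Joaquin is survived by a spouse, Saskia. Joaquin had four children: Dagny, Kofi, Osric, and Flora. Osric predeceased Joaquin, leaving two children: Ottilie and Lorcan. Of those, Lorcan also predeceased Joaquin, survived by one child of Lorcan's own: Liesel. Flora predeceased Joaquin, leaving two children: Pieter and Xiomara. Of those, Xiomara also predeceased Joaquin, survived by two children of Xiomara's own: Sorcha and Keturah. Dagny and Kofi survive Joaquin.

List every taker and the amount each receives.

Saskia first takes ₹75,000, leaving a balance of ₹3,360,000. Saskia then takes one-quarter of the balance (₹840,000), for a total of ₹915,000. The remaining ₹2,520,000 passes to the descendants.
The descendants' portion (₹2,520,000) is divided into 4 shares of ₹630,000: Dagny and Kofi each take ₹630,000; Osric's ₹630,000 share passes to Osric's issue; Flora's ₹630,000 share passes to Flora's issue.
Osric's share (₹630,000) is divided into 2 shares of ₹315,000: Ottilie takes ₹315,000; Lorcan's ₹315,000 share passes to Lorcan's issue.
Lorcan's share (₹315,000) passes entirely to Liesel.
Flora's share (₹630,000) is divided into 2 shares of ₹315,000: Pieter takes ₹315,000; Xiomara's ₹315,000 share passes to Xiomara's issue.
Xiomara's share (₹315,000) is divided into 2 shares of ₹157,500: Sorcha and Keturah each take ₹157,500.

Saskia: ₹915,000; Dagny: ₹630,000; Kofi: ₹630,000; Ottilie: ₹315,000; Liesel: ₹315,000; Pieter: ₹315,000; Sorcha: ₹157,500; Keturah: ₹157,500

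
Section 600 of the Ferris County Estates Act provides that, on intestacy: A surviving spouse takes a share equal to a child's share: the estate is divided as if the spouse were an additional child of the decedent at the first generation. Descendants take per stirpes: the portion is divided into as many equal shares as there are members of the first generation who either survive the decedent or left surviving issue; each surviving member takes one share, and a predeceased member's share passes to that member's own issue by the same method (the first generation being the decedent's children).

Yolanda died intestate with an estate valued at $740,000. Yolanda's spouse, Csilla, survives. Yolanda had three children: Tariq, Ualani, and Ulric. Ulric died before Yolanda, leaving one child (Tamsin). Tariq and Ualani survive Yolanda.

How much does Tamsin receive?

The spouse counts as an additional share at the children's level, so there are 4 primary shares of $185,000. Csilla takes one such share ($185,000).
The children's combined portion ($555,000) is divided into 3 shares of $185,000: Tariq and Ualani each take $185,000; Ulric's $185,000 share passes to Ulric's issue.
Ulric's share ($185,000) passes entirely to Tamsin.

Tamsin receives $185,000.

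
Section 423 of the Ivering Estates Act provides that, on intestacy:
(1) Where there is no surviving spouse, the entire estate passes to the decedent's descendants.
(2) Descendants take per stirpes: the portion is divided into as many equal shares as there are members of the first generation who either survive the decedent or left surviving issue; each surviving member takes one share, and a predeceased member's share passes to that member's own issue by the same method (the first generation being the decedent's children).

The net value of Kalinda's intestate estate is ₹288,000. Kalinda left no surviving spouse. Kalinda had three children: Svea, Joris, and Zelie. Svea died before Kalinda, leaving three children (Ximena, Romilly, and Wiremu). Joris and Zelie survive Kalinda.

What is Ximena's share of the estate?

Ximena receives ₹32,000.

The entire ₹288,000 passes to the descendants.
That amount (₹288,000) is divided into 3 shares of ₹96,000: Joris and Zelie each take ₹96,000; Svea's ₹96,000 share passes to Svea's issue.
Svea's share (₹96,000) is divided into 3 shares of ₹32,000: Ximena, Romilly, and Wiremu each take ₹32,000.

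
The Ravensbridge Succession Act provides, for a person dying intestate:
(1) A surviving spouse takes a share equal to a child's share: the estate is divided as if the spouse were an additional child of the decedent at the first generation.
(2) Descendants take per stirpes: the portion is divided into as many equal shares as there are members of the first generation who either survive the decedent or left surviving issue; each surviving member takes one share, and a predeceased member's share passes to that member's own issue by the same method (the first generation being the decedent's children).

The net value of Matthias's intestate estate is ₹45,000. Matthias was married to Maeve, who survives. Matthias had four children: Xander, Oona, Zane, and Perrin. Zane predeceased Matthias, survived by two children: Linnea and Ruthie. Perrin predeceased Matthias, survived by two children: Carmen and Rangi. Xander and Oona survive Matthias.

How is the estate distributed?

Maeve: ₹9,000; Xander: ₹9,000; Oona: ₹9,000; Linnea: ₹4,500; Ruthie: ₹4,500; Carmen: ₹4,500; Rangi: ₹4,500

The spouse counts as an additional share at the children's level, so there are 5 primary shares of ₹9,000. Maeve takes one such share (₹9,000).
The children's combined portion (₹36,000) is divided into 4 shares of ₹9,000: Xander and Oona each take ₹9,000; Zane's ₹9,000 share passes to Zane's issue; Perrin's ₹9,000 share passes to Perrin's issue.
Zane's share (₹9,000) is divided into 2 shares of ₹4,500: Linnea and Ruthie each take ₹4,500.
Perrin's share (₹9,000) is divided into 2 shares of ₹4,500: Carmen and Rangi each take ₹4,500.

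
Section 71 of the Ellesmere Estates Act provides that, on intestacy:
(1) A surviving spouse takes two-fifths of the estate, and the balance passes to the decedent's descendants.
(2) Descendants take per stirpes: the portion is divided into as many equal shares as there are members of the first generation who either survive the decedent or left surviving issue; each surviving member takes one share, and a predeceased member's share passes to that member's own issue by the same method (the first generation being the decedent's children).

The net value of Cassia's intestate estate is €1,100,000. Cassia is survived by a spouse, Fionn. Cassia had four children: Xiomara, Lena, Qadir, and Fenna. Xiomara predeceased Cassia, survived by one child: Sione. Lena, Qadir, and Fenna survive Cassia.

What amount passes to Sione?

Sione receives €165,000.

Fionn takes two-fifths of €1,100,000 = €440,000. The remaining €660,000 passes to the descendants.
The descendants' portion (€660,000) is divided into 4 shares of €165,000: Lena, Qadir, and Fenna each take €165,000; Xiomara's €165,000 share passes to Xiomara's issue.
Xiomara's share (€165,000) passes entirely to Sione.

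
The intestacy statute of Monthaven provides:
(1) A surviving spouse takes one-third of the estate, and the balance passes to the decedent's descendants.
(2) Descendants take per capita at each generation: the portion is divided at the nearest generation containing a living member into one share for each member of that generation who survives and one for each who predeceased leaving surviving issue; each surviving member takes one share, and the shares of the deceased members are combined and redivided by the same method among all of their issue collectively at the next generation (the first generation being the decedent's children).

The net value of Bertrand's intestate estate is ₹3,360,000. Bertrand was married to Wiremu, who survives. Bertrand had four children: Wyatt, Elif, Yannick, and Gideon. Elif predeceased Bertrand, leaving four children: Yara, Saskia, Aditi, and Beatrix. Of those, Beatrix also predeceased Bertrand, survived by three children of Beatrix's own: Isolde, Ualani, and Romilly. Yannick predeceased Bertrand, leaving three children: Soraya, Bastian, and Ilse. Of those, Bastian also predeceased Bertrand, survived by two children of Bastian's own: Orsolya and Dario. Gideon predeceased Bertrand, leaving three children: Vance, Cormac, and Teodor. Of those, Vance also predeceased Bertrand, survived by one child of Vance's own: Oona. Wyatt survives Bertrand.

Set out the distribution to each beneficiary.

Wiremu: ₹1,120,000; Wyatt: ₹560,000; Yara: ₹168,000; Saskia: ₹168,000; Aditi: ₹168,000; Isolde: ₹84,000; Ualani: ₹84,000; Romilly: ₹84,000; Soraya: ₹168,000; Orsolya: ₹84,000; Dario: ₹84,000; Ilse: ₹168,000; Oona: ₹84,000; Cormac: ₹168,000; Teodor: ₹168,000

Wiremu takes one-third of ₹3,360,000 = ₹1,120,000. The remaining ₹2,240,000 passes to the descendants.
The descendants' portion (₹2,240,000) is divided at the children's generation into 4 shares of ₹560,000. Wyatt takes ₹560,000. The 3 shares of the deceased (Elif, Yannick, and Gideon) are combined into a pool of ₹1,680,000.
That pool (₹1,680,000) is divided at the grandchildren's generation into 10 shares of ₹168,000. Yara, Saskia, Aditi, Soraya, Ilse, Cormac, and Teodor each take ₹168,000. The 3 shares of the deceased (Beatrix, Bastian, and Vance) are combined into a pool of ₹504,000.
That pool (₹504,000) is divided at the great-grandchildren's generation equally among Isolde, Ualani, Romilly, Orsolya, Dario, and Oona: ₹84,000 each.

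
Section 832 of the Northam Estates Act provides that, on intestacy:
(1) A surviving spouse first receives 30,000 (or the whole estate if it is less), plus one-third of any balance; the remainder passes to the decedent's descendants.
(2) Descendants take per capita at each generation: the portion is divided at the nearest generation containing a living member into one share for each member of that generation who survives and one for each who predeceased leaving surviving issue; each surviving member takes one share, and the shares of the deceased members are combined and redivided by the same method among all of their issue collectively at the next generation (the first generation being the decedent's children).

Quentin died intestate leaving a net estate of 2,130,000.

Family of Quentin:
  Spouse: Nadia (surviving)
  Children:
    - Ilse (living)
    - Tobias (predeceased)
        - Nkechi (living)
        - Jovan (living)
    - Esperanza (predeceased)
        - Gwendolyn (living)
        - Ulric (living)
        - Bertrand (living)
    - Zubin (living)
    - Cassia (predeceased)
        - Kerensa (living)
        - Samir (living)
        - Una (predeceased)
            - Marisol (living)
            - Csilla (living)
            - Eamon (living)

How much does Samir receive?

Samir receives 105,000.

Nadia first takes 30,000, leaving a balance of 2,100,000. Nadia then takes one-third of the balance (700,000), for a total of 730,000. The remaining 1,400,000 passes to the descendants.
The descendants' portion (1,400,000) is divided at the children's generation into 5 shares of 280,000. Ilse and Zubin each take 280,000. The 3 shares of the deceased (Tobias, Esperanza, and Cassia) are combined into a pool of 840,000.
That pool (840,000) is divided at the grandchildren's generation into 8 shares of 105,000. Nkechi, Jovan, Gwendolyn, Ulric, Bertrand, Kerensa, and Samir each take 105,000. The remaining share for the deceased Una (105,000) is carried to the next generation.
That pool (105,000) is divided at the great-grandchildren's generation equally among Marisol, Csilla, and Eamon: 35,000 each.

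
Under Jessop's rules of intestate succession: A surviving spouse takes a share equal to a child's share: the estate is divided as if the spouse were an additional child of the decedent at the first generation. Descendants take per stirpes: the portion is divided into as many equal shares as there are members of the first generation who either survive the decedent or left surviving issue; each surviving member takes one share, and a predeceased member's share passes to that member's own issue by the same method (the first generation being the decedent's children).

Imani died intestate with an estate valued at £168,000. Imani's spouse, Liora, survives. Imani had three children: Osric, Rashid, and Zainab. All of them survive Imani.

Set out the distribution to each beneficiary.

The spouse counts as an additional share at the children's level, so there are 4 primary shares of £42,000. Liora takes one such share (£42,000).
The children's combined portion (£126,000) is divided into 3 shares of £42,000: Osric, Rashid, and Zainab each take £42,000.

Liora: £42,000; Osric: £42,000; Rashid: £42,000; Zainab: £42,000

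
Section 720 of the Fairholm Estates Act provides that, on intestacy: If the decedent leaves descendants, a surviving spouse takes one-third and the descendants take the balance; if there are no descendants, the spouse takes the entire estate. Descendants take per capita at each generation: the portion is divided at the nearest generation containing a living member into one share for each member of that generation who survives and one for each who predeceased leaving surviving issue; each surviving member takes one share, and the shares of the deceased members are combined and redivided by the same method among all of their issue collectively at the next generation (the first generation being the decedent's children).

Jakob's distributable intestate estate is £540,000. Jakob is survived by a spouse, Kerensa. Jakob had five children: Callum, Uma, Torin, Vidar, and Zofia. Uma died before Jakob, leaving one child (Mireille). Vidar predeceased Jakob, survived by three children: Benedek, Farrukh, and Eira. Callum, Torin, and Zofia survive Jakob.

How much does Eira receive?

Kerensa takes one-third of £540,000 = £180,000. The remaining £360,000 passes to the descendants.
The descendants' portion (£360,000) is divided at the children's generation into 5 shares of £72,000. Callum, Torin, and Zofia each take £72,000. The 2 shares of the deceased (Uma and Vidar) are combined into a pool of £144,000.
That pool (£144,000) is divided at the grandchildren's generation equally among Mireille, Benedek, Farrukh, and Eira: £36,000 each.

Eira receives £36,000.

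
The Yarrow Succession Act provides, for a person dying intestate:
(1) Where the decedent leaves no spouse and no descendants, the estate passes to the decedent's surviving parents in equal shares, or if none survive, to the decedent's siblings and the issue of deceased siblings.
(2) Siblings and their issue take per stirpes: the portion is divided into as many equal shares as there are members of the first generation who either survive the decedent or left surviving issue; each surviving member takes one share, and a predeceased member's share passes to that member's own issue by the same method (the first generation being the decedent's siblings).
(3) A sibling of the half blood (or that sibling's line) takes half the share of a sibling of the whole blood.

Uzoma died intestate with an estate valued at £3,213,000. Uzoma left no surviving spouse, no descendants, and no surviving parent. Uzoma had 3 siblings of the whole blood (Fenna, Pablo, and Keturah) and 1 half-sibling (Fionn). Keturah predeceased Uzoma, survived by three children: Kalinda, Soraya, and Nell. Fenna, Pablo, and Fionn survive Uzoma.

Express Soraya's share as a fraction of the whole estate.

Soraya receives 2/21 of the estate.

The entire £3,213,000 passes to the siblings and their issue.
Counting each half-blood sibling's line as half a unit, there are 7/2 units in £3,213,000, so one unit is £918,000. Whole-blood lines (Fenna, Pablo, and Keturah) take £918,000 each; half-blood lines (Fionn) take £459,000 each.
Keturah's share (£918,000) is divided into 3 shares of £306,000: Kalinda, Soraya, and Nell each take £306,000.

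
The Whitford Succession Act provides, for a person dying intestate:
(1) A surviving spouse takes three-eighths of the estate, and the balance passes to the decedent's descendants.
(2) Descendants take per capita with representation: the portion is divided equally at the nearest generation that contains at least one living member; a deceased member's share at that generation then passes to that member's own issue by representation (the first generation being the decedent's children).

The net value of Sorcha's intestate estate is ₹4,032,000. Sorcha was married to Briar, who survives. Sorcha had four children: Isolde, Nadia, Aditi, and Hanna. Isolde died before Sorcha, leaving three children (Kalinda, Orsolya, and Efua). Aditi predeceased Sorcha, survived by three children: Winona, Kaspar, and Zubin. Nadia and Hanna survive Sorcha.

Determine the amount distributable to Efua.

Briar takes three-eighths of ₹4,032,000 = ₹1,512,000. The remaining ₹2,520,000 passes to the descendants.
The descendants' portion (₹2,520,000) is divided into 4 shares of ₹630,000: Nadia and Hanna each take ₹630,000; Isolde's ₹630,000 share passes to Isolde's issue; Aditi's ₹630,000 share passes to Aditi's issue.
Isolde's share (₹630,000) is divided into 3 shares of ₹210,000: Kalinda, Orsolya, and Efua each take ₹210,000.
Aditi's share (₹630,000) is divided into 3 shares of ₹210,000: Winona, Kaspar, and Zubin each take ₹210,000.

Efua receives ₹210,000.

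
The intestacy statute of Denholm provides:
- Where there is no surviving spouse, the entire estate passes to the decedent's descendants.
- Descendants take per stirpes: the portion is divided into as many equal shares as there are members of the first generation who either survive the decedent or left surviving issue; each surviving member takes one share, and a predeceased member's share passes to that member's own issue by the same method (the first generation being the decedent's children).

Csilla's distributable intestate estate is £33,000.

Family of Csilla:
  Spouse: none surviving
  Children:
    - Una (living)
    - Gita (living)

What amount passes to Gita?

The entire £33,000 passes to the descendants.
That amount (£33,000) is divided into 2 shares of £16,500: Una and Gita each take £16,500.

Gita receives £16,500.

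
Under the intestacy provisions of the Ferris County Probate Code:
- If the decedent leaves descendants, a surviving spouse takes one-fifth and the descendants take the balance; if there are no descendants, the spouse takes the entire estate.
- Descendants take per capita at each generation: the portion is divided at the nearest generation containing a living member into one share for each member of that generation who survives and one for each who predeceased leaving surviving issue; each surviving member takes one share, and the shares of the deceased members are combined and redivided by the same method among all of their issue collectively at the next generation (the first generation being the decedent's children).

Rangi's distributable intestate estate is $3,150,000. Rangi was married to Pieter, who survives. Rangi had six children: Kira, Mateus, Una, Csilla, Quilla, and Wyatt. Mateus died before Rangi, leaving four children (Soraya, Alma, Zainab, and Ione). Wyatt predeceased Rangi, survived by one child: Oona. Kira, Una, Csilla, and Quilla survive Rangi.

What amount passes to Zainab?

Pieter takes one-fifth of $3,150,000 = $630,000. The remaining $2,520,000 passes to the descendants.
The descendants' portion ($2,520,000) is divided at the children's generation into 6 shares of $420,000. Kira, Una, Csilla, and Quilla each take $420,000. The 2 shares of the deceased (Mateus and Wyatt) are combined into a pool of $840,000.
That pool ($840,000) is divided at the grandchildren's generation equally among Soraya, Alma, Zainab, Ione, and Oona: $168,000 each.

Zainab receives $168,000.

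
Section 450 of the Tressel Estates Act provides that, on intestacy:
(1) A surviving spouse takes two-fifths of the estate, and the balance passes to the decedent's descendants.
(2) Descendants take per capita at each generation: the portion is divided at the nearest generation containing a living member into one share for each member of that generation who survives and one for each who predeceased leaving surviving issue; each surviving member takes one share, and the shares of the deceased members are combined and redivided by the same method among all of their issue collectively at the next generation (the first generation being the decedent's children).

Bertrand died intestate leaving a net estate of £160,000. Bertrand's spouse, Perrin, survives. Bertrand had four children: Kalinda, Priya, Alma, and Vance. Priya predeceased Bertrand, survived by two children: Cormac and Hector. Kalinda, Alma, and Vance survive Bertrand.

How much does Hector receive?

Perrin takes two-fifths of £160,000 = £64,000. The remaining £96,000 passes to the descendants.
The descendants' portion (£96,000) is divided at the children's generation into 4 shares of £24,000. Kalinda, Alma, and Vance each take £24,000. The remaining share for the deceased Priya (£24,000) is carried to the next generation.
That pool (£24,000) is divided at the grandchildren's generation equally among Cormac and Hector: £12,000 each.

Hector receives £12,000.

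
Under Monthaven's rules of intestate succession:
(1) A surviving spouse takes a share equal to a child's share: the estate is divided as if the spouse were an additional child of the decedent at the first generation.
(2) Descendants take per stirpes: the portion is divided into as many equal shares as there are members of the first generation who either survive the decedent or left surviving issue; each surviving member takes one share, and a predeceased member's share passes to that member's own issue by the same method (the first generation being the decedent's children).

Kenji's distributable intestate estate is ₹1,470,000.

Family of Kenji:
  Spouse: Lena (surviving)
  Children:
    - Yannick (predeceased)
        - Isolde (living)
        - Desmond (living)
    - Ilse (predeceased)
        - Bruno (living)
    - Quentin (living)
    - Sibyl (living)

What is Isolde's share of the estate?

Isolde receives ₹147,000.

The spouse counts as an additional share at the children's level, so there are 5 primary shares of ₹294,000. Lena takes one such share (₹294,000).
The children's combined portion (₹1,176,000) is divided into 4 shares of ₹294,000: Quentin and Sibyl each take ₹294,000; Yannick's ₹294,000 share passes to Yannick's issue; Ilse's ₹294,000 share passes to Ilse's issue.
Yannick's share (₹294,000) is divided into 2 shares of ₹147,000: Isolde and Desmond each take ₹147,000.
Ilse's share (₹294,000) passes entirely to Bruno.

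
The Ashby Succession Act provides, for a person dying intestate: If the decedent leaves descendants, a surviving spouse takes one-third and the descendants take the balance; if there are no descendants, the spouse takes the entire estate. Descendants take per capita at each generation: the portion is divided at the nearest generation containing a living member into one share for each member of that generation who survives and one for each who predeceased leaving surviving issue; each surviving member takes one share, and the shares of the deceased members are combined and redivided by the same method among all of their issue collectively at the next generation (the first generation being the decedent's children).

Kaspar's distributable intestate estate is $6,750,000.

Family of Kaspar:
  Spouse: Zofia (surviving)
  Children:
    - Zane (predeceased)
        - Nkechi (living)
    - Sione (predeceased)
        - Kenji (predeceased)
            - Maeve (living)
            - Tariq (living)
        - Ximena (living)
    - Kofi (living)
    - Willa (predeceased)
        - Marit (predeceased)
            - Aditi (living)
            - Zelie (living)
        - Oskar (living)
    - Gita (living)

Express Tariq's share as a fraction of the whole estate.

Zofia takes one-third of $6,750,000 = $2,250,000. The remaining $4,500,000 passes to the descendants.
The descendants' portion ($4,500,000) is divided at the children's generation into 5 shares of $900,000. Kofi and Gita each take $900,000. The 3 shares of the deceased (Zane, Sione, and Willa) are combined into a pool of $2,700,000.
That pool ($2,700,000) is divided at the grandchildren's generation into 5 shares of $540,000. Nkechi, Ximena, and Oskar each take $540,000. The 2 shares of the deceased (Kenji and Marit) are combined into a pool of $1,080,000.
That pool ($1,080,000) is divided at the great-grandchildren's generation equally among Maeve, Tariq, Aditi, and Zelie: $270,000 each.

Tariq receives 1/25 of the estate.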